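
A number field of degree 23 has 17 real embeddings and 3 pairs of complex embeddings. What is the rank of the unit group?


By Dirichlet's unit theorem:
rank = r1 + r2 - 1
= 17 + 3 - 1
= 19

19


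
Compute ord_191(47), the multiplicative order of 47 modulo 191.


We want ord_191(47), the smallest k >= 1 with 47^k = 1 mod 191.
n = 191 = 191, phi(191) = 190; the order divides phi(n).
Divisors of 190: 1, 2, 5, 10, 19, 38, 95, 190
Repeated squaring mod 191: 47^1 = 47, 47^2 = 108, 47^4 = 13, 47^8 = 169, 47^16 = 102, 47^32 = 90, 47^64 = 78, 47^128 = 163
Test divisors in increasing order:
  k=1: 47^1 = 47 mod 191
  k=2: 47^2 = 108 mod 191
  k=5: 47^5 = 13 * 47 = 38 mod 191
  k=10: 47^10 = 169 * 108 = 107 mod 191
  k=19: 47^19 = 102 * 108 * 47 = 142 mod 191
  k=38: 47^38 = 90 * 13 * 108 = 109 mod 191
  k=95: 47^95 = 78 * 102 * 169 * 13 * 108 * 47 = 190 mod 191
  k=190: 47^190 = 163 * 90 * 102 * 169 * 13 * 108 = 1 mod 191  <- first divisor giving 1
Order = 190

190


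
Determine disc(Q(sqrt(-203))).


For K = Q(sqrt(d)) with d squarefree: disc(K) = d if d = 1 mod 4, and disc(K) = 4d if d = 2 or 3 mod 4.
Here d = -203, and d mod 4 = 1.
d = 1 mod 4 (O_K = Z[(1+sqrt(d))/2]), so disc(K) = d = -203

-203


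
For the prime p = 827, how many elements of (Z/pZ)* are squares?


For prime p, the number of non-zero quadratic residues is (p-1)/2.
= (827-1)/2
= 413

413


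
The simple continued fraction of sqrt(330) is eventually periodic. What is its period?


Run the CF algorithm for sqrt(330).
a_0 = floor(sqrt(330)) = 18; set m_0=0, q_0=1.
Recurrence: m' = q*a - m,  q' = (d - m'^2)/q,  a' = floor((a_0 + m')/q').
  step 1: m=18, q=6, a=6
  step 2: m=18, q=1, a=36
a_2 = 2*a_0 = 36, so the period closes here.
sqrt(330) = [18; 6, 36]
Period length = 2

2


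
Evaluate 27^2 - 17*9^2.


x^2 - d*y^2
= 27^2 - 17*9^2
= 729 - 1377
= -648

-648


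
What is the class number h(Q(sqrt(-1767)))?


K = Q(sqrt(-1767)). d mod 4 = 1, so D = disc(K) = d = -1767
h(K) equals the number of primitive reduced positive-definite forms (a, b, c) = a*x^2 + b*x*y + c*y^2 with b^2 - 4ac = D,
where reduced means |b| <= a <= c, with b >= 0 whenever |b| = a or a = c, and primitive means gcd(a, b, c) = 1.
Reduced forces 3a^2 <= |D| = 1767, so 1 <= a <= 24; b must have the parity of D, and c = (b^2 - D)/(4a) must be an integer >= a.
Enumerate a = 1..24, b in [-a, a]:
  a=1: (1, 1, 442)  [1]
  a=2: (2, -1, 221), (2, 1, 221)  [2]
  a=3: (3, 3, 148)  [1]
  a=4: (4, -3, 111), (4, 3, 111)  [2]
  a=5: none
  a=6: (6, -3, 74), (6, 3, 74)  [2]
  a=7: (7, -5, 64), (7, 5, 64)  [2]
  a=8: (8, -5, 56), (8, 5, 56)  [2]
  a=9..10: none
  a=11: (11, -9, 42), (11, 9, 42)  [2]
  a=12: (12, -3, 37), (12, 3, 37)  [2]
  a=13: (13, -1, 34), (13, 1, 34)  [2]
  a=14: (14, -9, 33), (14, -5, 32), (14, 5, 32), (14, 9, 33)  [4]
  a=15: none
  a=16: (16, -5, 28), (16, 5, 28)  [2]
  a=17: (17, -1, 26), (17, 1, 26)  [2]
  a=18: none
  a=19: (19, 19, 28)  [1]
  a=20: none
  a=21: (21, -9, 22), (21, 9, 22)  [2]
  a=22: (22, 13, 22)  [1]
  a=23: (23, -21, 24), (23, 21, 24)  [2]
  a=24: none
Total reduced forms: 1 + 2 + 1 + 2 + 2 + 2 + 2 + 2 + 2 + 2 + 4 + 2 + 2 + 1 + 2 + 1 + 2 = 32
h = 32

32


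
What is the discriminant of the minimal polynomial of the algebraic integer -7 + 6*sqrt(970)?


The element -7 + 6*sqrt(970) has minimal polynomial:
x^2 + 14*x - 34871
Discriminant = (14)^2 - 4*(-34871)
= 196 + 139484
= 139680

139680


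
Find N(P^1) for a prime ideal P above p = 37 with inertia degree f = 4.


N(P^a) = p^(a*f)
= 37^(1*4)
= 37^4
= 1874161

1874161


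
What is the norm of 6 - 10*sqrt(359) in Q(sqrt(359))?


N(a + b*sqrt(d)) = a^2 - d*b^2
= (6)^2 - (359)*(-10)^2
= 36 - 35900
= -35864

-35864


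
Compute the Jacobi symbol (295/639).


Compute (295/639) via quadratic reciprocity:
  reciprocity: (295/639) -> -(639/295)
  reduce: (49/295)
  reciprocity: (49/295) -> +(295/49)
  reduce: (1/49)
  (1/49) = 1
Product of signs = -1

-1


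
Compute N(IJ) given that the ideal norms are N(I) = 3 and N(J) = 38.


N(IJ) = N(I) * N(J)
= 3 * 38
= 114

114


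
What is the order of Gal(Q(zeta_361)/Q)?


|Gal(Q(zeta_361)/Q)| = phi(361)
= 342

342


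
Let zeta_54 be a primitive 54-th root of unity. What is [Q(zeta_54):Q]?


The degree equals Euler's totient phi(54).
54 = 2 * 3^3
phi(54) = 18

18


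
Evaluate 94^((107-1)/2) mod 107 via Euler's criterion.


p = 107 is prime and the exponent is (p-1)/2 = 53, so by Euler's criterion 94^53 = (94/107) = +1 or -1 mod 107.
Compute by square-and-multiply:
  53 = 32 + 16 + 4 + 1 (binary 110101)
  Repeated squaring mod 107: 94^1 = 94, 94^2 = 62, 94^4 = 99, 94^8 = 64, 94^16 = 30, 94^32 = 44
  94^53 = 94^32 * 94^16 * 94^4 * 94^1 = 44 * 30 * 99 * 94 mod 107
    44 * 30 = 1320 = 36 mod 107
    36 * 99 = 3564 = 33 mod 107
    33 * 94 = 3102 = 106 mod 107
  94^53 = 106 mod 107
Result 106 = p - 1 = -1 mod 107: 94 is a quadratic non-residue mod 107. As a residue in [0, p-1] the value is 106.
94^53 mod 107 = 106

106


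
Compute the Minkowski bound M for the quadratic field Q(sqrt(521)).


d = 521, d mod 4 = 1, so disc(K) = d = 521; |disc(K)| = 521
Real quadratic field, so n = 2, s = r2 = 0, r1 = 2
M = (n!/n^n) * (4/pi)^s * sqrt(|disc(K)|) = (2!/2^2) * (4/pi)^0 * sqrt(521)
= 0.5 * 1.000000 * 22.825424
= 11.4127

11.4127


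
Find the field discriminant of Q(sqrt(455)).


For K = Q(sqrt(d)) with d squarefree: disc(K) = d if d = 1 mod 4, and disc(K) = 4d if d = 2 or 3 mod 4.
Here d = 455, and d mod 4 = 3.
d = 3 mod 4, not 1 (O_K = Z[sqrt(d)]), so disc(K) = 4d = 4 * (455) = 1820

1820


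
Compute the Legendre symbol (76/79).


p = 79 is prime, so compute (76/79) with the reciprocity algorithm (Jacobi-symbol steps: pull out 2s via (2/n), flip via reciprocity, reduce):
  pull out 2: (2/79) = +1  (since 79 mod 8 = 7)
  pull out 2: (2/79) = +1  (since 79 mod 8 = 7)
  reciprocity: (19/79) -> -(79/19)
  reduce: (3/19)
  reciprocity: (3/19) -> -(19/3)
  reduce: (1/3)
  (1/3) = 1
Product of signs = 1
(76/79) = 1

1


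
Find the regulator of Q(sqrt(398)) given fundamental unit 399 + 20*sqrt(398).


epsilon = 399 + 20*sqrt(398)
= 797.9987
R = ln(797.9987)
= 6.6821

6.6821


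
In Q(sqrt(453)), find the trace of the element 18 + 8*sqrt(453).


Tr(a + b*sqrt(d)) = (a + b*sqrt(d)) + (a - b*sqrt(d)) = 2a
= 2 * (18)
= 36

36


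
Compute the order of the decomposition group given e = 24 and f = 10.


|D_P| = e * f
= 24 * 10
= 240

240


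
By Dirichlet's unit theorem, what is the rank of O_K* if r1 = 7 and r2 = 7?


By Dirichlet's unit theorem:
rank = r1 + r2 - 1
= 7 + 7 - 1
= 13

13


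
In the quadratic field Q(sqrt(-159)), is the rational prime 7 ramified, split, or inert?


K = Q(sqrt(-159)). Since d mod 4 = 1, disc(K) = -159.
Check p | disc: -159 mod 7 = 2.
p does not divide disc. Compute Legendre symbol (d/p):
2^((7-1)/2) mod 7 = 1
(d/p) = 1, so p splits: (p) = P*P' with e=1, f=1, g=2.
Therefore p is split.

split


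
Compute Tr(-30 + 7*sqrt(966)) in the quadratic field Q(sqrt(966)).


Tr(a + b*sqrt(d)) = (a + b*sqrt(d)) + (a - b*sqrt(d)) = 2a
= 2 * (-30)
= -60

-60


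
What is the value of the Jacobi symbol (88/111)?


Compute (88/111) via quadratic reciprocity:
  pull out 2: (2/111) = +1  (since 111 mod 8 = 7)
  pull out 2: (2/111) = +1  (since 111 mod 8 = 7)
  pull out 2: (2/111) = +1  (since 111 mod 8 = 7)
  reciprocity: (11/111) -> -(111/11)
  reduce: (1/11)
  (1/11) = 1
Product of signs = -1

-1


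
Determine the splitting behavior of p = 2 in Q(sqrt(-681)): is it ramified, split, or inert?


K = Q(sqrt(-681)). Since d mod 4 = 3, disc(K) = -2724.
Check p | disc: -2724 mod 2 = 0.
p divides disc, so p ramifies: (p) = P^2 with e=2, f=1, g=1.
Therefore p is ramified.

ramified


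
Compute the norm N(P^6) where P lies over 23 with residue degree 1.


N(P^a) = p^(a*f)
= 23^(6*1)
= 23^6
= 148035889

148035889


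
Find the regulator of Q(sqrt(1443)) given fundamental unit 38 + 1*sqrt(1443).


epsilon = 38 + 1*sqrt(1443)
= 75.9868
R = ln(75.9868)
= 4.3306

4.3306


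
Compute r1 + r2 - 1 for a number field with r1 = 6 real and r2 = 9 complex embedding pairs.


By Dirichlet's unit theorem:
rank = r1 + r2 - 1
= 6 + 9 - 1
= 14

14


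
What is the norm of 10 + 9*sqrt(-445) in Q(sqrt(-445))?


N(a + b*sqrt(d)) = a^2 - d*b^2
= (10)^2 - (-445)*(9)^2
= 100 + 36045
= 36145

36145


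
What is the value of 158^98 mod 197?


p = 197 is prime and the exponent is (p-1)/2 = 98, so by Euler's criterion 158^98 = (158/197) = +1 or -1 mod 197.
Compute by square-and-multiply:
  98 = 64 + 32 + 2 (binary 1100010)
  Repeated squaring mod 197: 158^1 = 158, 158^2 = 142, 158^4 = 70, 158^8 = 172, 158^16 = 34, 158^32 = 171, 158^64 = 85
  158^98 = 158^64 * 158^32 * 158^2 = 85 * 171 * 142 mod 197
    85 * 171 = 14535 = 154 mod 197
    154 * 142 = 21868 = 1 mod 197
  158^98 = 1 mod 197
Result 1: 158 is a quadratic residue mod 197.
158^98 mod 197 = 1

1


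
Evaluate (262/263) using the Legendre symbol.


p = 263 is prime, so compute (262/263) with the reciprocity algorithm (Jacobi-symbol steps: pull out 2s via (2/n), flip via reciprocity, reduce):
  pull out 2: (2/263) = +1  (since 263 mod 8 = 7)
  reciprocity: (131/263) -> -(263/131)
  reduce: (1/131)
  (1/131) = 1
Product of signs = -1
(262/263) = -1

-1


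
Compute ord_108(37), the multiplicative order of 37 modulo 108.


We want ord_108(37), the smallest k >= 1 with 37^k = 1 mod 108.
n = 108 = 2^2 * 3^3, phi(108) = 36; the order divides phi(n).
Divisors of 36: 1, 2, 3, 4, 6, 9, 12, 18, 36
Repeated squaring mod 108: 37^1 = 37, 37^2 = 73, 37^4 = 37, 37^8 = 73, 37^16 = 37, 37^32 = 73
Test divisors in increasing order:
  k=1: 37^1 = 37 mod 108
  k=2: 37^2 = 73 mod 108
  k=3: 37^3 = 73 * 37 = 1 mod 108  <- first divisor giving 1
Order = 3

3


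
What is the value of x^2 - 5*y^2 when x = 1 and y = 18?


x^2 - d*y^2
= 1^2 - 5*18^2
= 1 - 1620
= -1619

-1619


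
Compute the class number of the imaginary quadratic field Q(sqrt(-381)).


K = Q(sqrt(-381)). d mod 4 = 3, so D = disc(K) = 4d = -1524
h(K) equals the number of primitive reduced positive-definite forms (a, b, c) = a*x^2 + b*x*y + c*y^2 with b^2 - 4ac = D,
where reduced means |b| <= a <= c, with b >= 0 whenever |b| = a or a = c, and primitive means gcd(a, b, c) = 1.
Reduced forces 3a^2 <= |D| = 1524, so 1 <= a <= 22; b must have the parity of D, and c = (b^2 - D)/(4a) must be an integer >= a.
Enumerate a = 1..22, b in [-a, a]:
  a=1: (1, 0, 381)  [1]
  a=2: (2, 2, 191)  [1]
  a=3: (3, 0, 127)  [1]
  a=4: none
  a=5: (5, -4, 77), (5, 4, 77)  [2]
  a=6: (6, 6, 65)  [1]
  a=7: (7, -4, 55), (7, 4, 55)  [2]
  a=8..9: none
  a=10: (10, -6, 39), (10, 6, 39)  [2]
  a=11: (11, -4, 35), (11, 4, 35)  [2]
  a=12: none
  a=13: (13, -6, 30), (13, 6, 30)  [2]
  a=14: (14, -10, 29), (14, 10, 29)  [2]
  a=15: (15, -6, 26), (15, 6, 26)  [2]
  a=16..20: none
  a=21: (21, -18, 22), (21, 18, 22)  [2]
  a=22: none
Total reduced forms: 1 + 1 + 1 + 2 + 1 + 2 + 2 + 2 + 2 + 2 + 2 + 2 = 20
h = 20

20


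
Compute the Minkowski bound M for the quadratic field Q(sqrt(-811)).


d = -811, d mod 4 = 1, so disc(K) = d = -811; |disc(K)| = 811
Imaginary quadratic field, so n = 2, s = r2 = 1, r1 = 0
M = (n!/n^n) * (4/pi)^s * sqrt(|disc(K)|) = (2!/2^2) * (4/pi)^1 * sqrt(811)
= 0.5 * 1.273240 * 28.478062
= 18.1297

18.1297


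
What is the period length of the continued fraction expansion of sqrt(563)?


Run the CF algorithm for sqrt(563).
a_0 = floor(sqrt(563)) = 23; set m_0=0, q_0=1.
Recurrence: m' = q*a - m,  q' = (d - m'^2)/q,  a' = floor((a_0 + m')/q').
  step 1: m=23, q=34, a=1
  step 2: m=11, q=13, a=2
  step 3: m=15, q=26, a=1
  step 4: m=11, q=17, a=2
  step 5: m=23, q=2, a=23
  step 6: m=23, q=17, a=2
  step 7: m=11, q=26, a=1
  step 8: m=15, q=13, a=2
  step 9: m=11, q=34, a=1
  step 10: m=23, q=1, a=46
a_10 = 2*a_0 = 46, so the period closes here.
sqrt(563) = [23; 1, 2, 1, 2, 23, 2, 1, 2, 1, 46]
Period length = 10

10


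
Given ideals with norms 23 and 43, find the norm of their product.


N(IJ) = N(I) * N(J)
= 23 * 43
= 989

989


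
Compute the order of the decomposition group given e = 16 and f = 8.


|D_P| = e * f
= 16 * 8
= 128

128


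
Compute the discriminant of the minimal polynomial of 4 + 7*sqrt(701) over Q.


The element 4 + 7*sqrt(701) has minimal polynomial:
x^2 - 8*x - 34333
Discriminant = (-8)^2 - 4*(-34333)
= 64 + 137332
= 137396

137396


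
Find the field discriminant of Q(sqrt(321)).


For K = Q(sqrt(d)) with d squarefree: disc(K) = d if d = 1 mod 4, and disc(K) = 4d if d = 2 or 3 mod 4.
Here d = 321, and d mod 4 = 1.
d = 1 mod 4 (O_K = Z[(1+sqrt(d))/2]), so disc(K) = d = 321

321


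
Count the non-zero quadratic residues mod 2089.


For prime p, the number of non-zero quadratic residues is (p-1)/2.
= (2089-1)/2
= 1044

1044


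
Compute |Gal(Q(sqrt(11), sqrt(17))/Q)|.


The 2 square roots of distinct primes are multiplicatively independent over Q,
so [K:Q] = 2^2 and Gal(K/Q) is isomorphic to (Z/2Z)^2.
|Gal| = 2^2 = 4

4


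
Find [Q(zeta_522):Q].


The degree equals Euler's totient phi(522).
522 = 2 * 3^2 * 29
phi(522) = 168

168


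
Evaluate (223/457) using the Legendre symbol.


p = 457 is prime, so compute (223/457) with the reciprocity algorithm (Jacobi-symbol steps: pull out 2s via (2/n), flip via reciprocity, reduce):
  reciprocity: (223/457) -> +(457/223)
  reduce: (11/223)
  reciprocity: (11/223) -> -(223/11)
  reduce: (3/11)
  reciprocity: (3/11) -> -(11/3)
  reduce: (2/3)
  pull out 2: (2/3) = -1  (since 3 mod 8 = 3)
  (1/3) = 1
Product of signs = -1
(223/457) = -1

-1


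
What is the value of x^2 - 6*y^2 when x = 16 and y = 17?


x^2 - d*y^2
= 16^2 - 6*17^2
= 256 - 1734
= -1478

-1478


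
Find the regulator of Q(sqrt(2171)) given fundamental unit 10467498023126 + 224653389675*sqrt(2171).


epsilon = 10467498023126 + 224653389675*sqrt(2171)
= 2.0935e+13
R = ln(2.0935e+13)
= 30.6724

30.6724


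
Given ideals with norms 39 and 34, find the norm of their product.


N(IJ) = N(I) * N(J)
= 39 * 34
= 1326

1326


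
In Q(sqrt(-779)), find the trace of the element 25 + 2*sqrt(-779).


Tr(a + b*sqrt(d)) = (a + b*sqrt(d)) + (a - b*sqrt(d)) = 2a
= 2 * (25)
= 50

50


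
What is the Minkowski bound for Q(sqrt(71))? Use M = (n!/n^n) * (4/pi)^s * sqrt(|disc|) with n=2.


d = 71, d mod 4 = 3, so disc(K) = 4d = 284; |disc(K)| = 284
Real quadratic field, so n = 2, s = r2 = 0, r1 = 2
M = (n!/n^n) * (4/pi)^s * sqrt(|disc(K)|) = (2!/2^2) * (4/pi)^0 * sqrt(284)
= 0.5 * 1.000000 * 16.852300
= 8.4261

8.4261


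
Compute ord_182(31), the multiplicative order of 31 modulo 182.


We want ord_182(31), the smallest k >= 1 with 31^k = 1 mod 182.
n = 182 = 2 * 7 * 13, phi(182) = 72; the order divides phi(n).
Divisors of 72: 1, 2, 3, 4, 6, 8, 9, 12, 18, 24, 36, 72
Repeated squaring mod 182: 31^1 = 31, 31^2 = 51, 31^4 = 53, 31^8 = 79, 31^16 = 53, 31^32 = 79, 31^64 = 53
Test divisors in increasing order:
  k=1: 31^1 = 31 mod 182
  k=2: 31^2 = 51 mod 182
  k=3: 31^3 = 51 * 31 = 125 mod 182
  k=4: 31^4 = 53 mod 182
  k=6: 31^6 = 53 * 51 = 155 mod 182
  k=8: 31^8 = 79 mod 182
  k=9: 31^9 = 79 * 31 = 83 mod 182
  k=12: 31^12 = 79 * 53 = 1 mod 182  <- first divisor giving 1
Order = 12

12


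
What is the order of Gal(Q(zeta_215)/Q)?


|Gal(Q(zeta_215)/Q)| = phi(215)
= 168

168


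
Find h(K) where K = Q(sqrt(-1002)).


K = Q(sqrt(-1002)). d mod 4 = 2, so D = disc(K) = 4d = -4008
h(K) equals the number of primitive reduced positive-definite forms (a, b, c) = a*x^2 + b*x*y + c*y^2 with b^2 - 4ac = D,
where reduced means |b| <= a <= c, with b >= 0 whenever |b| = a or a = c, and primitive means gcd(a, b, c) = 1.
Reduced forces 3a^2 <= |D| = 4008, so 1 <= a <= 36; b must have the parity of D, and c = (b^2 - D)/(4a) must be an integer >= a.
Enumerate a = 1..36, b in [-a, a]:
  a=1: (1, 0, 1002)  [1]
  a=2: (2, 0, 501)  [1]
  a=3: (3, 0, 334)  [1]
  a=4..5: none
  a=6: (6, 0, 167)  [1]
  a=7..12: none
  a=13: (13, -10, 79), (13, 10, 79)  [2]
  a=14..16: none
  a=17: (17, -2, 59), (17, 2, 59)  [2]
  a=18: none
  a=19: (19, -18, 57), (19, 18, 57)  [2]
  a=20..25: none
  a=26: (26, -16, 41), (26, 16, 41)  [2]
  a=27..28: none
  a=29: (29, -20, 38), (29, 20, 38)  [2]
  a=30..33: none
  a=34: (34, -32, 37), (34, 32, 37)  [2]
  a=35..36: none
Total reduced forms: 1 + 1 + 1 + 1 + 2 + 2 + 2 + 2 + 2 + 2 = 16
h = 16

16


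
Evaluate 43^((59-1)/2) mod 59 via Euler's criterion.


p = 59 is prime and the exponent is (p-1)/2 = 29, so by Euler's criterion 43^29 = (43/59) = +1 or -1 mod 59.
Compute by square-and-multiply:
  29 = 16 + 8 + 4 + 1 (binary 11101)
  Repeated squaring mod 59: 43^1 = 43, 43^2 = 20, 43^4 = 46, 43^8 = 51, 43^16 = 5
  43^29 = 43^16 * 43^8 * 43^4 * 43^1 = 5 * 51 * 46 * 43 mod 59
    5 * 51 = 255 = 19 mod 59
    19 * 46 = 874 = 48 mod 59
    48 * 43 = 2064 = 58 mod 59
  43^29 = 58 mod 59
Result 58 = p - 1 = -1 mod 59: 43 is a quadratic non-residue mod 59. As a residue in [0, p-1] the value is 58.
43^29 mod 59 = 58

58


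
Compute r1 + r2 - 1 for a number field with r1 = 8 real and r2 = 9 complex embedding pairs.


By Dirichlet's unit theorem:
rank = r1 + r2 - 1
= 8 + 9 - 1
= 16

16


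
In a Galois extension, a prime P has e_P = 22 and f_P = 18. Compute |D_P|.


|D_P| = e * f
= 22 * 18
= 396

396


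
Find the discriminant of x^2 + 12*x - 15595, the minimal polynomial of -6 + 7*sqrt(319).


The element -6 + 7*sqrt(319) has minimal polynomial:
x^2 + 12*x - 15595
Discriminant = (12)^2 - 4*(-15595)
= 144 + 62380
= 62524

62524


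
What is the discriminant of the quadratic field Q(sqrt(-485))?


For K = Q(sqrt(d)) with d squarefree: disc(K) = d if d = 1 mod 4, and disc(K) = 4d if d = 2 or 3 mod 4.
Here d = -485, and d mod 4 = 3.
d = 3 mod 4, not 1 (O_K = Z[sqrt(d)]), so disc(K) = 4d = 4 * (-485) = -1940

-1940


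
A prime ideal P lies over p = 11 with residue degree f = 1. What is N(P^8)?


N(P^a) = p^(a*f)
= 11^(8*1)
= 11^8
= 214358881

214358881


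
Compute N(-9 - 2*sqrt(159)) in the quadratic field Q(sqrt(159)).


N(a + b*sqrt(d)) = a^2 - d*b^2
= (-9)^2 - (159)*(-2)^2
= 81 - 636
= -555

-555


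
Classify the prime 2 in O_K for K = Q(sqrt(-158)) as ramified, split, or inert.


K = Q(sqrt(-158)). Since d mod 4 = 2, disc(K) = -632.
Check p | disc: -632 mod 2 = 0.
p divides disc, so p ramifies: (p) = P^2 with e=2, f=1, g=1.
Therefore p is ramified.

ramified


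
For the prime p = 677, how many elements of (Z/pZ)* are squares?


For prime p, the number of non-zero quadratic residues is (p-1)/2.
= (677-1)/2
= 338

338


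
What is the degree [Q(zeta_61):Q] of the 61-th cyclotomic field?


The degree equals Euler's totient phi(61).
61 = 61
phi(61) = 60

60


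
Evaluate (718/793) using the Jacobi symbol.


Compute (718/793) via quadratic reciprocity:
  pull out 2: (2/793) = +1  (since 793 mod 8 = 1)
  reciprocity: (359/793) -> +(793/359)
  reduce: (75/359)
  reciprocity: (75/359) -> -(359/75)
  reduce: (59/75)
  reciprocity: (59/75) -> -(75/59)
  reduce: (16/59)
  pull out 2: (2/59) = -1  (since 59 mod 8 = 3)
  pull out 2: (2/59) = -1  (since 59 mod 8 = 3)
  pull out 2: (2/59) = -1  (since 59 mod 8 = 3)
  pull out 2: (2/59) = -1  (since 59 mod 8 = 3)
  (1/59) = 1
Product of signs = 1

1


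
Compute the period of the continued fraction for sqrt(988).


Run the CF algorithm for sqrt(988).
a_0 = floor(sqrt(988)) = 31; set m_0=0, q_0=1.
Recurrence: m' = q*a - m,  q' = (d - m'^2)/q,  a' = floor((a_0 + m')/q').
  step 1: m=31, q=27, a=2
  step 2: m=23, q=17, a=3
  step 3: m=28, q=12, a=4
  step 4: m=20, q=49, a=1
  step 5: m=29, q=3, a=20
  step 6: m=31, q=9, a=6
  step 7: m=23, q=51, a=1
  step 8: m=28, q=4, a=14
  step 9: m=28, q=51, a=1
  step 10: m=23, q=9, a=6
  step 11: m=31, q=3, a=20
  step 12: m=29, q=49, a=1
  step 13: m=20, q=12, a=4
  step 14: m=28, q=17, a=3
  step 15: m=23, q=27, a=2
  step 16: m=31, q=1, a=62
a_16 = 2*a_0 = 62, so the period closes here.
sqrt(988) = [31; 2, 3, 4, 1, 20, 6, 1, 14, 1, 6, 20, 1, 4, 3, 2, 62]
Period length = 16

16


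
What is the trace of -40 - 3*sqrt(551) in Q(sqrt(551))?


Tr(a + b*sqrt(d)) = (a + b*sqrt(d)) + (a - b*sqrt(d)) = 2a
= 2 * (-40)
= -80

-80


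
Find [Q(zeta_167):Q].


The degree equals Euler's totient phi(167).
167 = 167
phi(167) = 166

166


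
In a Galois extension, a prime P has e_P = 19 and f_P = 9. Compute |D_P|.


|D_P| = e * f
= 19 * 9
= 171

171


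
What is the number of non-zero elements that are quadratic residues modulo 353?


For prime p, the number of non-zero quadratic residues is (p-1)/2.
= (353-1)/2
= 176

176


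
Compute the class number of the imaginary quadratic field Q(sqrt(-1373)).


K = Q(sqrt(-1373)). d mod 4 = 3, so D = disc(K) = 4d = -5492
h(K) equals the number of primitive reduced positive-definite forms (a, b, c) = a*x^2 + b*x*y + c*y^2 with b^2 - 4ac = D,
where reduced means |b| <= a <= c, with b >= 0 whenever |b| = a or a = c, and primitive means gcd(a, b, c) = 1.
Reduced forces 3a^2 <= |D| = 5492, so 1 <= a <= 42; b must have the parity of D, and c = (b^2 - D)/(4a) must be an integer >= a.
Enumerate a = 1..42, b in [-a, a]:
  a=1: (1, 0, 1373)  [1]
  a=2: (2, 2, 687)  [1]
  a=3: (3, -2, 458), (3, 2, 458)  [2]
  a=4..5: none
  a=6: (6, -2, 229), (6, 2, 229)  [2]
  a=7..8: none
  a=9: (9, -4, 153), (9, 4, 153)  [2]
  a=10..16: none
  a=17: (17, -4, 81), (17, 4, 81)  [2]
  a=18: (18, -14, 79), (18, 14, 79)  [2]
  a=19..26: none
  a=27: (27, -4, 51), (27, 4, 51)  [2]
  a=28..33: none
  a=34: (34, -30, 47), (34, 30, 47)  [2]
  a=35..36: none
  a=37: (37, -24, 41), (37, 24, 41)  [2]
  a=38..42: none
Total reduced forms: 1 + 1 + 2 + 2 + 2 + 2 + 2 + 2 + 2 + 2 = 18
h = 18

18


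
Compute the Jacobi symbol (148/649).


Compute (148/649) via quadratic reciprocity:
  pull out 2: (2/649) = +1  (since 649 mod 8 = 1)
  pull out 2: (2/649) = +1  (since 649 mod 8 = 1)
  reciprocity: (37/649) -> +(649/37)
  reduce: (20/37)
  pull out 2: (2/37) = -1  (since 37 mod 8 = 5)
  pull out 2: (2/37) = -1  (since 37 mod 8 = 5)
  reciprocity: (5/37) -> +(37/5)
  reduce: (2/5)
  pull out 2: (2/5) = -1  (since 5 mod 8 = 5)
  (1/5) = 1
Product of signs = -1

-1


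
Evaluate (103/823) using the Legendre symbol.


p = 823 is prime, so compute (103/823) with the reciprocity algorithm (Jacobi-symbol steps: pull out 2s via (2/n), flip via reciprocity, reduce):
  reciprocity: (103/823) -> -(823/103)
  reduce: (102/103)
  pull out 2: (2/103) = +1  (since 103 mod 8 = 7)
  reciprocity: (51/103) -> -(103/51)
  reduce: (1/51)
  (1/51) = 1
Product of signs = 1
(103/823) = 1

1


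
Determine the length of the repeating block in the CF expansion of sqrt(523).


Run the CF algorithm for sqrt(523).
a_0 = floor(sqrt(523)) = 22; set m_0=0, q_0=1.
Recurrence: m' = q*a - m,  q' = (d - m'^2)/q,  a' = floor((a_0 + m')/q').
  step 1: m=22, q=39, a=1
  step 2: m=17, q=6, a=6
  step 3: m=19, q=27, a=1
  step 4: m=8, q=17, a=1
  step 5: m=9, q=26, a=1
  step 6: m=17, q=9, a=4
  step 7: m=19, q=18, a=2
  step 8: m=17, q=13, a=3
  step 9: m=22, q=3, a=14
  step 10: m=20, q=41, a=1
  step 11: m=21, q=2, a=21
  step 12: m=21, q=41, a=1
  step 13: m=20, q=3, a=14
  step 14: m=22, q=13, a=3
  step 15: m=17, q=18, a=2
  step 16: m=19, q=9, a=4
  step 17: m=17, q=26, a=1
  step 18: m=9, q=17, a=1
  step 19: m=8, q=27, a=1
  step 20: m=19, q=6, a=6
  step 21: m=17, q=39, a=1
  step 22: m=22, q=1, a=44
a_22 = 2*a_0 = 44, so the period closes here.
sqrt(523) = [22; 1, 6, 1, 1, 1, 4, 2, 3, 14, 1, 21, 1, 14, 3, 2, 4, 1, 1, 1, 6, 1, 44]
Period length = 22

22


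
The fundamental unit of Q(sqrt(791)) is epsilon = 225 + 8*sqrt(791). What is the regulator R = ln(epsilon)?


epsilon = 225 + 8*sqrt(791)
= 449.9978
R = ln(449.9978)
= 6.1092

6.1092


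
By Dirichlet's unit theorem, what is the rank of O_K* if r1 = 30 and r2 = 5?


By Dirichlet's unit theorem:
rank = r1 + r2 - 1
= 30 + 5 - 1
= 34

34


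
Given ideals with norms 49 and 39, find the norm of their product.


N(IJ) = N(I) * N(J)
= 49 * 39
= 1911

1911


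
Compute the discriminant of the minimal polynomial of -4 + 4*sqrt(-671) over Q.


The element -4 + 4*sqrt(-671) has minimal polynomial:
x^2 + 8*x + 10752
Discriminant = (8)^2 - 4*(10752)
= 64 - 43008
= -42944

-42944


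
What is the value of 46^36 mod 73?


p = 73 is prime and the exponent is (p-1)/2 = 36, so by Euler's criterion 46^36 = (46/73) = +1 or -1 mod 73.
Compute by square-and-multiply:
  36 = 32 + 4 (binary 100100)
  Repeated squaring mod 73: 46^1 = 46, 46^2 = 72, 46^4 = 1, 46^8 = 1, 46^16 = 1, 46^32 = 1
  46^36 = 46^32 * 46^4 = 1 * 1 mod 73
    1 * 1 = 1 = 1 mod 73
  46^36 = 1 mod 73
Result 1: 46 is a quadratic residue mod 73.
46^36 mod 73 = 1

1


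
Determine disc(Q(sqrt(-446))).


For K = Q(sqrt(d)) with d squarefree: disc(K) = d if d = 1 mod 4, and disc(K) = 4d if d = 2 or 3 mod 4.
Here d = -446, and d mod 4 = 2.
d = 2 mod 4, not 1 (O_K = Z[sqrt(d)]), so disc(K) = 4d = 4 * (-446) = -1784

-1784


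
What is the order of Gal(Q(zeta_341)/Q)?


|Gal(Q(zeta_341)/Q)| = phi(341)
= 300

300


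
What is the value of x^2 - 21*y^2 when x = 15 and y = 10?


x^2 - d*y^2
= 15^2 - 21*10^2
= 225 - 2100
= -1875

-1875


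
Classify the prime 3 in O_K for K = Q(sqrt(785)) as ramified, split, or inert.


K = Q(sqrt(785)). Since d mod 4 = 1, disc(K) = 785.
Check p | disc: 785 mod 3 = 2.
p does not divide disc. Compute Legendre symbol (d/p):
2^((3-1)/2) mod 3 = -1
(d/p) = -1, so p is inert: (p) stays prime with e=1, f=2, g=1.
Therefore p is inert.

inert


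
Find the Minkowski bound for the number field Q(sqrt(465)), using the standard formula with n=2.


d = 465, d mod 4 = 1, so disc(K) = d = 465; |disc(K)| = 465
Real quadratic field, so n = 2, s = r2 = 0, r1 = 2
M = (n!/n^n) * (4/pi)^s * sqrt(|disc(K)|) = (2!/2^2) * (4/pi)^0 * sqrt(465)
= 0.5 * 1.000000 * 21.563859
= 10.7819

10.7819


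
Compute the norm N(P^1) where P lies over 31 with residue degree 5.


N(P^a) = p^(a*f)
= 31^(1*5)
= 31^5
= 28629151

28629151


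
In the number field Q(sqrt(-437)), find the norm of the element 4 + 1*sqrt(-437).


N(a + b*sqrt(d)) = a^2 - d*b^2
= (4)^2 - (-437)*(1)^2
= 16 + 437
= 453

453


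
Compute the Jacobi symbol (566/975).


Compute (566/975) via quadratic reciprocity:
  pull out 2: (2/975) = +1  (since 975 mod 8 = 7)
  reciprocity: (283/975) -> -(975/283)
  reduce: (126/283)
  pull out 2: (2/283) = -1  (since 283 mod 8 = 3)
  reciprocity: (63/283) -> -(283/63)
  reduce: (31/63)
  reciprocity: (31/63) -> -(63/31)
  reduce: (1/31)
  (1/31) = 1
Product of signs = 1

1


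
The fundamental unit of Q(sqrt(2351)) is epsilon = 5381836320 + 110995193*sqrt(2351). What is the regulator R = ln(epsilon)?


epsilon = 5381836320 + 110995193*sqrt(2351)
= 1.0764e+10
R = ln(1.0764e+10)
= 23.0994

23.0994


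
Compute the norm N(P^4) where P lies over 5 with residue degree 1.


N(P^a) = p^(a*f)
= 5^(4*1)
= 5^4
= 625

625


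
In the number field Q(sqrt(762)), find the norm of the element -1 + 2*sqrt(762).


N(a + b*sqrt(d)) = a^2 - d*b^2
= (-1)^2 - (762)*(2)^2
= 1 - 3048
= -3047

-3047


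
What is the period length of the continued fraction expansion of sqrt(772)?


Run the CF algorithm for sqrt(772).
a_0 = floor(sqrt(772)) = 27; set m_0=0, q_0=1.
Recurrence: m' = q*a - m,  q' = (d - m'^2)/q,  a' = floor((a_0 + m')/q').
  step 1: m=27, q=43, a=1
  step 2: m=16, q=12, a=3
  step 3: m=20, q=31, a=1
  step 4: m=11, q=21, a=1
  step 5: m=10, q=32, a=1
  step 6: m=22, q=9, a=5
  step 7: m=23, q=27, a=1
  step 8: m=4, q=28, a=1
  step 9: m=24, q=7, a=7
  step 10: m=25, q=21, a=2
  step 11: m=17, q=23, a=1
  step 12: m=6, q=32, a=1
  step 13: m=26, q=3, a=17
  step 14: m=25, q=49, a=1
  step 15: m=24, q=4, a=12
  step 16: m=24, q=49, a=1
  step 17: m=25, q=3, a=17
  step 18: m=26, q=32, a=1
  step 19: m=6, q=23, a=1
  step 20: m=17, q=21, a=2
  step 21: m=25, q=7, a=7
  step 22: m=24, q=28, a=1
  step 23: m=4, q=27, a=1
  step 24: m=23, q=9, a=5
  step 25: m=22, q=32, a=1
  step 26: m=10, q=21, a=1
  step 27: m=11, q=31, a=1
  step 28: m=20, q=12, a=3
  step 29: m=16, q=43, a=1
  step 30: m=27, q=1, a=54
a_30 = 2*a_0 = 54, so the period closes here.
sqrt(772) = [27; 1, 3, 1, 1, 1, 5, 1, 1, 7, 2, 1, 1, 17, 1, 12, 1, 17, 1, 1, 2, 7, 1, 1, 5, 1, 1, 1, 3, 1, 54]
Period length = 30

30


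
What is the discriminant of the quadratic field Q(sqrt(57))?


For K = Q(sqrt(d)) with d squarefree: disc(K) = d if d = 1 mod 4, and disc(K) = 4d if d = 2 or 3 mod 4.
Here d = 57, and d mod 4 = 1.
d = 1 mod 4 (O_K = Z[(1+sqrt(d))/2]), so disc(K) = d = 57

57


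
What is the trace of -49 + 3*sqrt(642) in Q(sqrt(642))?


Tr(a + b*sqrt(d)) = (a + b*sqrt(d)) + (a - b*sqrt(d)) = 2a
= 2 * (-49)
= -98

-98


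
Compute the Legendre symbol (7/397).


p = 397 is prime, so compute (7/397) with the reciprocity algorithm (Jacobi-symbol steps: pull out 2s via (2/n), flip via reciprocity, reduce):
  reciprocity: (7/397) -> +(397/7)
  reduce: (5/7)
  reciprocity: (5/7) -> +(7/5)
  reduce: (2/5)
  pull out 2: (2/5) = -1  (since 5 mod 8 = 5)
  (1/5) = 1
Product of signs = -1
(7/397) = -1

-1


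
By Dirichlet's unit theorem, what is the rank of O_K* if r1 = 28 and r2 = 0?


By Dirichlet's unit theorem:
rank = r1 + r2 - 1
= 28 + 0 - 1
= 27

27


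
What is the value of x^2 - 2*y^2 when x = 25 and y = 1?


x^2 - d*y^2
= 25^2 - 2*1^2
= 625 - 2
= 623

623


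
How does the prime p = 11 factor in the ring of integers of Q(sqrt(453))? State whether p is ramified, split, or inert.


K = Q(sqrt(453)). Since d mod 4 = 1, disc(K) = 453.
Check p | disc: 453 mod 11 = 2.
p does not divide disc. Compute Legendre symbol (d/p):
2^((11-1)/2) mod 11 = -1
(d/p) = -1, so p is inert: (p) stays prime with e=1, f=2, g=1.
Therefore p is inert.

inert


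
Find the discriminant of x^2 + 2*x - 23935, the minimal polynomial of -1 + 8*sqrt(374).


The element -1 + 8*sqrt(374) has minimal polynomial:
x^2 + 2*x - 23935
Discriminant = (2)^2 - 4*(-23935)
= 4 + 95740
= 95744

95744


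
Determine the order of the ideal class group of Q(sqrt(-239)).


K = Q(sqrt(-239)). d mod 4 = 1, so D = disc(K) = d = -239
h(K) equals the number of primitive reduced positive-definite forms (a, b, c) = a*x^2 + b*x*y + c*y^2 with b^2 - 4ac = D,
where reduced means |b| <= a <= c, with b >= 0 whenever |b| = a or a = c, and primitive means gcd(a, b, c) = 1.
Reduced forces 3a^2 <= |D| = 239, so 1 <= a <= 8; b must have the parity of D, and c = (b^2 - D)/(4a) must be an integer >= a.
Enumerate a = 1..8, b in [-a, a]:
  a=1: (1, 1, 60)  [1]
  a=2: (2, -1, 30), (2, 1, 30)  [2]
  a=3: (3, -1, 20), (3, 1, 20)  [2]
  a=4: (4, -1, 15), (4, 1, 15)  [2]
  a=5: (5, -1, 12), (5, 1, 12)  [2]
  a=6: (6, -5, 11), (6, -1, 10), (6, 1, 10), (6, 5, 11)  [4]
  a=7: none
  a=8: (8, -7, 9), (8, 7, 9)  [2]
Total reduced forms: 1 + 2 + 2 + 2 + 2 + 4 + 2 = 15
h = 15

15


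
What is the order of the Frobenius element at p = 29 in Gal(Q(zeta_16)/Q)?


The Frobenius at p in Gal(Q(zeta_n)/Q) = (Z/nZ)* is the class of p, so its order is ord_16(29), the smallest k >= 1 with 29^k = 1 mod 16.
n = 16 = 2^4, phi(16) = 8; the order divides phi(n).
Divisors of 8: 1, 2, 4, 8
Repeated squaring mod 16: 29^1 = 13, 29^2 = 9, 29^4 = 1, 29^8 = 1
Test divisors in increasing order:
  k=1: 29^1 = 13 mod 16
  k=2: 29^2 = 9 mod 16
  k=4: 29^4 = 1 mod 16  <- first divisor giving 1
Order = 4

4


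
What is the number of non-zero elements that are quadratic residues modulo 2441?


For prime p, the number of non-zero quadratic residues is (p-1)/2.
= (2441-1)/2
= 1220

1220


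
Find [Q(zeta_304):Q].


The degree equals Euler's totient phi(304).
304 = 2^4 * 19
phi(304) = 144

144


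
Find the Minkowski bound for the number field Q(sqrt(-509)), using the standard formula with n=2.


d = -509, d mod 4 = 3, so disc(K) = 4d = -2036; |disc(K)| = 2036
Imaginary quadratic field, so n = 2, s = r2 = 1, r1 = 0
M = (n!/n^n) * (4/pi)^s * sqrt(|disc(K)|) = (2!/2^2) * (4/pi)^1 * sqrt(2036)
= 0.5 * 1.273240 * 45.122057
= 28.7256

28.7256


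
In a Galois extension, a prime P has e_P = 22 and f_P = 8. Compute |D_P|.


|D_P| = e * f
= 22 * 8
= 176

176


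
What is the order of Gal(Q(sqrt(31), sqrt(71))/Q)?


The 2 square roots of distinct primes are multiplicatively independent over Q,
so [K:Q] = 2^2 and Gal(K/Q) is isomorphic to (Z/2Z)^2.
|Gal| = 2^2 = 4

4


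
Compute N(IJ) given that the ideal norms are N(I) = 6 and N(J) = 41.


N(IJ) = N(I) * N(J)
= 6 * 41
= 246

246


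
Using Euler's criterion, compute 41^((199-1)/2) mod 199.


p = 199 is prime and the exponent is (p-1)/2 = 99, so by Euler's criterion 41^99 = (41/199) = +1 or -1 mod 199.
Compute by square-and-multiply:
  99 = 64 + 32 + 2 + 1 (binary 1100011)
  Repeated squaring mod 199: 41^1 = 41, 41^2 = 89, 41^4 = 160, 41^8 = 128, 41^16 = 66, 41^32 = 177, 41^64 = 86
  41^99 = 41^64 * 41^32 * 41^2 * 41^1 = 86 * 177 * 89 * 41 mod 199
    86 * 177 = 15222 = 98 mod 199
    98 * 89 = 8722 = 165 mod 199
    165 * 41 = 6765 = 198 mod 199
  41^99 = 198 mod 199
Result 198 = p - 1 = -1 mod 199: 41 is a quadratic non-residue mod 199. As a residue in [0, p-1] the value is 198.
41^99 mod 199 = 198

198


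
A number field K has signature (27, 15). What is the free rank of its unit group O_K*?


By Dirichlet's unit theorem:
rank = r1 + r2 - 1
= 27 + 15 - 1
= 41

41


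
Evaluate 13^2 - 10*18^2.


x^2 - d*y^2
= 13^2 - 10*18^2
= 169 - 3240
= -3071

-3071


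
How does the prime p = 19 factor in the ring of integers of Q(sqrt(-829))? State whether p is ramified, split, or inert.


K = Q(sqrt(-829)). Since d mod 4 = 3, disc(K) = -3316.
Check p | disc: -3316 mod 19 = 9.
p does not divide disc. Compute Legendre symbol (d/p):
7^((19-1)/2) mod 19 = 1
(d/p) = 1, so p splits: (p) = P*P' with e=1, f=1, g=2.
Therefore p is split.

split


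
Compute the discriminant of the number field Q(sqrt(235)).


For K = Q(sqrt(d)) with d squarefree: disc(K) = d if d = 1 mod 4, and disc(K) = 4d if d = 2 or 3 mod 4.
Here d = 235, and d mod 4 = 3.
d = 3 mod 4, not 1 (O_K = Z[sqrt(d)]), so disc(K) = 4d = 4 * (235) = 940

940


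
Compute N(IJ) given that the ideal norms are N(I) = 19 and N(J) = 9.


N(IJ) = N(I) * N(J)
= 19 * 9
= 171

171


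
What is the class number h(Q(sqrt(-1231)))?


K = Q(sqrt(-1231)). d mod 4 = 1, so D = disc(K) = d = -1231
h(K) equals the number of primitive reduced positive-definite forms (a, b, c) = a*x^2 + b*x*y + c*y^2 with b^2 - 4ac = D,
where reduced means |b| <= a <= c, with b >= 0 whenever |b| = a or a = c, and primitive means gcd(a, b, c) = 1.
Reduced forces 3a^2 <= |D| = 1231, so 1 <= a <= 20; b must have the parity of D, and c = (b^2 - D)/(4a) must be an integer >= a.
Enumerate a = 1..20, b in [-a, a]:
  a=1: (1, 1, 308)  [1]
  a=2: (2, -1, 154), (2, 1, 154)  [2]
  a=3: none
  a=4: (4, -1, 77), (4, 1, 77)  [2]
  a=5: (5, -3, 62), (5, 3, 62)  [2]
  a=6: none
  a=7: (7, -1, 44), (7, 1, 44)  [2]
  a=8: (8, -7, 40), (8, 7, 40)  [2]
  a=9: none
  a=10: (10, -7, 32), (10, -3, 31), (10, 3, 31), (10, 7, 32)  [4]
  a=11: (11, -1, 28), (11, 1, 28)  [2]
  a=12: none
  a=13: (13, -11, 26), (13, 11, 26)  [2]
  a=14: (14, -13, 25), (14, -1, 22), (14, 1, 22), (14, 13, 25)  [4]
  a=15: none
  a=16: (16, -7, 20), (16, 7, 20)  [2]
  a=17..18: none
  a=19: (19, -17, 20), (19, 17, 20)  [2]
  a=20: none
Total reduced forms: 1 + 2 + 2 + 2 + 2 + 2 + 4 + 2 + 2 + 4 + 2 + 2 = 27
h = 27

27


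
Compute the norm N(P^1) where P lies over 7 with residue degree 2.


N(P^a) = p^(a*f)
= 7^(1*2)
= 7^2
= 49

49


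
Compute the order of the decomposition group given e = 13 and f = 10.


|D_P| = e * f
= 13 * 10
= 130

130


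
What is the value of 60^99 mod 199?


p = 199 is prime and the exponent is (p-1)/2 = 99, so by Euler's criterion 60^99 = (60/199) = +1 or -1 mod 199.
Compute by square-and-multiply:
  99 = 64 + 32 + 2 + 1 (binary 1100011)
  Repeated squaring mod 199: 60^1 = 60, 60^2 = 18, 60^4 = 125, 60^8 = 103, 60^16 = 62, 60^32 = 63, 60^64 = 188
  60^99 = 60^64 * 60^32 * 60^2 * 60^1 = 188 * 63 * 18 * 60 mod 199
    188 * 63 = 11844 = 103 mod 199
    103 * 18 = 1854 = 63 mod 199
    63 * 60 = 3780 = 198 mod 199
  60^99 = 198 mod 199
Result 198 = p - 1 = -1 mod 199: 60 is a quadratic non-residue mod 199. As a residue in [0, p-1] the value is 198.
60^99 mod 199 = 198

198


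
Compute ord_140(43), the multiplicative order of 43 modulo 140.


We want ord_140(43), the smallest k >= 1 with 43^k = 1 mod 140.
n = 140 = 2^2 * 5 * 7, phi(140) = 48; the order divides phi(n).
Divisors of 48: 1, 2, 3, 4, 6, 8, 12, 16, 24, 48
Repeated squaring mod 140: 43^1 = 43, 43^2 = 29, 43^4 = 1, 43^8 = 1, 43^16 = 1, 43^32 = 1
Test divisors in increasing order:
  k=1: 43^1 = 43 mod 140
  k=2: 43^2 = 29 mod 140
  k=3: 43^3 = 29 * 43 = 127 mod 140
  k=4: 43^4 = 1 mod 140  <- first divisor giving 1
Order = 4

4


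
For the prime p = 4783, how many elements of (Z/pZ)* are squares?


For prime p, the number of non-zero quadratic residues is (p-1)/2.
= (4783-1)/2
= 2391

2391


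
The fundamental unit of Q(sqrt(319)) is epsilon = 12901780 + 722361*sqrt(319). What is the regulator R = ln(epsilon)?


epsilon = 12901780 + 722361*sqrt(319)
= 2.5804e+07
R = ln(2.5804e+07)
= 17.0660

17.0660


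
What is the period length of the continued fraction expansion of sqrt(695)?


Run the CF algorithm for sqrt(695).
a_0 = floor(sqrt(695)) = 26; set m_0=0, q_0=1.
Recurrence: m' = q*a - m,  q' = (d - m'^2)/q,  a' = floor((a_0 + m')/q').
  step 1: m=26, q=19, a=2
  step 2: m=12, q=29, a=1
  step 3: m=17, q=14, a=3
  step 4: m=25, q=5, a=10
  step 5: m=25, q=14, a=3
  step 6: m=17, q=29, a=1
  step 7: m=12, q=19, a=2
  step 8: m=26, q=1, a=52
a_8 = 2*a_0 = 52, so the period closes here.
sqrt(695) = [26; 2, 1, 3, 10, 3, 1, 2, 52]
Period length = 8

8


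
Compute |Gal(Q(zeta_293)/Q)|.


|Gal(Q(zeta_293)/Q)| = phi(293)
= 292

292


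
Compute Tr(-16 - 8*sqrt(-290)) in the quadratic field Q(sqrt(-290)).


Tr(a + b*sqrt(d)) = (a + b*sqrt(d)) + (a - b*sqrt(d)) = 2a
= 2 * (-16)
= -32

-32


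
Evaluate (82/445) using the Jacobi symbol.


Compute (82/445) via quadratic reciprocity:
  pull out 2: (2/445) = -1  (since 445 mod 8 = 5)
  reciprocity: (41/445) -> +(445/41)
  reduce: (35/41)
  reciprocity: (35/41) -> +(41/35)
  reduce: (6/35)
  pull out 2: (2/35) = -1  (since 35 mod 8 = 3)
  reciprocity: (3/35) -> -(35/3)
  reduce: (2/3)
  pull out 2: (2/3) = -1  (since 3 mod 8 = 3)
  (1/3) = 1
Product of signs = 1

1


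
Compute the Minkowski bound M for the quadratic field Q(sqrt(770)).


d = 770, d mod 4 = 2, so disc(K) = 4d = 3080; |disc(K)| = 3080
Real quadratic field, so n = 2, s = r2 = 0, r1 = 2
M = (n!/n^n) * (4/pi)^s * sqrt(|disc(K)|) = (2!/2^2) * (4/pi)^0 * sqrt(3080)
= 0.5 * 1.000000 * 55.497748
= 27.7489

27.7489


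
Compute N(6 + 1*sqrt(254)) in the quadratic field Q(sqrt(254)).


N(a + b*sqrt(d)) = a^2 - d*b^2
= (6)^2 - (254)*(1)^2
= 36 - 254
= -218

-218


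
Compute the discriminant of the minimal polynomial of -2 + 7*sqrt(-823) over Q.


The element -2 + 7*sqrt(-823) has minimal polynomial:
x^2 + 4*x + 40331
Discriminant = (4)^2 - 4*(40331)
= 16 - 161324
= -161308

-161308


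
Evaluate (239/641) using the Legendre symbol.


p = 641 is prime, so compute (239/641) with the reciprocity algorithm (Jacobi-symbol steps: pull out 2s via (2/n), flip via reciprocity, reduce):
  reciprocity: (239/641) -> +(641/239)
  reduce: (163/239)
  reciprocity: (163/239) -> -(239/163)
  reduce: (76/163)
  pull out 2: (2/163) = -1  (since 163 mod 8 = 3)
  pull out 2: (2/163) = -1  (since 163 mod 8 = 3)
  reciprocity: (19/163) -> -(163/19)
  reduce: (11/19)
  reciprocity: (11/19) -> -(19/11)
  reduce: (8/11)
  pull out 2: (2/11) = -1  (since 11 mod 8 = 3)
  pull out 2: (2/11) = -1  (since 11 mod 8 = 3)
  pull out 2: (2/11) = -1  (since 11 mod 8 = 3)
  (1/11) = 1
Product of signs = 1
(239/641) = 1

1
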